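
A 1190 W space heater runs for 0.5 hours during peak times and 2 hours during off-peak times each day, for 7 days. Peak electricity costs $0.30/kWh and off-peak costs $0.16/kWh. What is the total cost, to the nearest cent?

Peak energy = 1.19 kW × 0.5 h × 7 = 4.165 kWh
Off-peak energy = 1.19 kW × 2 h × 7 = 16.66 kWh
Cost = 4.165 × $0.30 + 16.66 × $0.16 = $1.2495 + $2.6656 = $3.92

$3.92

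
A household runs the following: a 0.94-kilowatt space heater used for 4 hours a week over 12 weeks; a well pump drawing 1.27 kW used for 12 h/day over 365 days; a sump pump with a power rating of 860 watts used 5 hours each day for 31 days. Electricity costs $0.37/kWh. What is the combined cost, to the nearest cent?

$2124.18

space heater: Runtime = 4 h/week × 12 weeks = 48 h
space heater: 0.94 kW × 48 h = 45.12 kWh
well pump: Runtime = 12 h/day × 365 days = 4380 h
well pump: 1.27 kW × 4380 h = 5562.6 kWh
sump pump: Runtime = 5 h/day × 31 days = 155 h
sump pump: 0.86 kW × 155 h = 133.3 kWh
Total energy = 5741.02 kWh
Cost = 5741.02 × $0.37 = $2124.18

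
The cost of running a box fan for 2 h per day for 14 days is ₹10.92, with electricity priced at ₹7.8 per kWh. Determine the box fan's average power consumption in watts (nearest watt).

Energy = ₹10.92 ÷ ₹7.8/kWh = 1.4 kWh
Runtime = 2 h/day × 14 days = 28 h
Power = 1.4 kWh ÷ 28 h = 0.05 kW = 50 W

50 W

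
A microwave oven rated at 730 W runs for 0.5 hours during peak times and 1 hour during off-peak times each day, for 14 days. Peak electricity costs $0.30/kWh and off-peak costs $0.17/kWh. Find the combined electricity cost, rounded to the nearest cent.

$3.27

Peak energy = 0.73 kW × 0.5 h × 14 = 5.11 kWh
Off-peak energy = 0.73 kW × 1 h × 14 = 10.22 kWh
Cost = 5.11 × $0.30 + 10.22 × $0.17 = $1.533 + $1.7374 = $3.27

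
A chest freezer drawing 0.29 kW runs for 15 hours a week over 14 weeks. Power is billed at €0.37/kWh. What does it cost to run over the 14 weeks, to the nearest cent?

Runtime = 15 h/week × 14 weeks = 210 h
Energy = 0.29 kW × 210 h = 60.9 kWh
Cost = 60.9 kWh × €0.37/kWh = €22.53

€22.53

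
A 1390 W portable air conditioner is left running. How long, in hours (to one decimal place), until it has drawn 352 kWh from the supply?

253.2 h

Hours = 352 kWh ÷ 1.39 kW = 253.2 h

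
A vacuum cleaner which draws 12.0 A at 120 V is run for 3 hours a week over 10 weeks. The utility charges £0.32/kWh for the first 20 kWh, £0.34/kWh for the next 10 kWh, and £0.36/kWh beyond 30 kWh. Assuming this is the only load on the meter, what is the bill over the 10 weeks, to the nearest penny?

Power = 12.0 A × 120 V = 1440 W = 1.44 kW
Runtime = 3 h/week × 10 weeks = 30 h
Energy = 1.44 kW × 30 h = 43.2 kWh
Tier 1 (0–20 kWh): 20 × £0.32 = £6.4
Tier 2 (20–30 kWh): 10 × £0.34 = £3.4
Above 30 kWh: 13.2 × £0.36 = £4.752
Bill = £14.55

£14.55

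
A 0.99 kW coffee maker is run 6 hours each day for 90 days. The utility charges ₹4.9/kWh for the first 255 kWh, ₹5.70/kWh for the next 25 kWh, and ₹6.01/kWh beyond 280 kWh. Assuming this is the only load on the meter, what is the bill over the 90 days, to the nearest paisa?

₹2922.15

Runtime = 6 h/day × 90 days = 540 h
Energy = 0.99 kW × 540 h = 534.6 kWh
Tier 1 (0–255 kWh): 255 × ₹4.9 = ₹1249.5
Tier 2 (255–280 kWh): 25 × ₹5.70 = ₹142.5
Above 280 kWh: 254.6 × ₹6.01 = ₹1530.146
Bill = ₹2922.15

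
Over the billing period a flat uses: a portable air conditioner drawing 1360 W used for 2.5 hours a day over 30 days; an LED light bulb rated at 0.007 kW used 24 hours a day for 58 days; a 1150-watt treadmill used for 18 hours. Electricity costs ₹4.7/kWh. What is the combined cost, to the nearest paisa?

portable air conditioner: Runtime = 2.5 h/day × 30 days = 75 h
portable air conditioner: 1.36 kW × 75 h = 102 kWh
LED light bulb: Runtime = 24 h × 58 = 1392 h
LED light bulb: 0.007 kW × 1392 h = 9.744 kWh
treadmill: 1.15 kW × 18 h = 20.7 kWh
Total energy = 132.444 kWh
Cost = 132.444 × ₹4.7 = ₹622.49

₹622.49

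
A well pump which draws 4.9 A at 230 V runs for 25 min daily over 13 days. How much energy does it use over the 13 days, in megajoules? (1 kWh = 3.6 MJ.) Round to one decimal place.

Power = 4.9 A × 230 V = 1127 W = 1.127 kW
Runtime = 25 min × 13 = 325 min = 5.416666… h
Energy = 1.127 kW × 5.416666… h = 6.104583… kWh
= 6.104583… × 3.6 MJ = 22.0 MJ

22.0 MJ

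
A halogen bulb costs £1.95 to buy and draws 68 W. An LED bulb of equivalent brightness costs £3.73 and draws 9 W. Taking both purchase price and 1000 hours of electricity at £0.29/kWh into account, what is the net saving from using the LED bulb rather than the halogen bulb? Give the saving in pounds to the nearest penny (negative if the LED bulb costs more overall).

£15.33

halogen bulb: £1.95 + (68/1000) kW × 1000 h × £0.29 = £1.95 + £19.72 = £21.67
LED bulb: £3.73 + (9/1000) kW × 1000 h × £0.29 = £3.73 + £2.61 = £6.34
Saving = £21.67 − £6.34 = £15.33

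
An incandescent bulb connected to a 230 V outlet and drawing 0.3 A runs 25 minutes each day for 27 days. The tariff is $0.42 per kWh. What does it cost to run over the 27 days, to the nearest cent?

$0.33

Power = 0.3 A × 230 V = 69 W = 0.069 kW
Runtime = 25 min × 27 = 675 min = 11.25 h
Energy = 0.069 kW × 11.25 h = 0.77625 kWh
Cost = 0.77625 kWh × $0.42/kWh = $0.33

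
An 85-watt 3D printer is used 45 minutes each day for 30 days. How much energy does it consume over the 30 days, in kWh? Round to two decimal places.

1.91 kWh

Runtime = 45 min × 30 = 1350 min = 22.5 h
Energy = 0.085 kW × 22.5 h = 1.9125 kWh ≈ 1.91 kWh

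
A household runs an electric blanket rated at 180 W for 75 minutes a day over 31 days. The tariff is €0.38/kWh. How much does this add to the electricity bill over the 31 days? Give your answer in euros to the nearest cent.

Runtime = 75 min × 31 = 2325 min = 38.75 h
Energy = 0.18 kW × 38.75 h = 6.975 kWh
Cost = 6.975 kWh × €0.38/kWh = €2.65

€2.65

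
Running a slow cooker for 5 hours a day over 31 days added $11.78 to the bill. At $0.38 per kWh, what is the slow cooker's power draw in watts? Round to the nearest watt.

Energy = $11.78 ÷ $0.38/kWh = 31 kWh
Runtime = 5 h/day × 31 days = 155 h
Power = 31 kWh ÷ 155 h = 0.2 kW = 200 W

200 W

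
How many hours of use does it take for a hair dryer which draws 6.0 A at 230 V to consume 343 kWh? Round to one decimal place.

Power = 6.0 A × 230 V = 1380 W = 1.38 kW
Hours = 343 kWh ÷ 1.38 kW = 248.6 h

248.6 h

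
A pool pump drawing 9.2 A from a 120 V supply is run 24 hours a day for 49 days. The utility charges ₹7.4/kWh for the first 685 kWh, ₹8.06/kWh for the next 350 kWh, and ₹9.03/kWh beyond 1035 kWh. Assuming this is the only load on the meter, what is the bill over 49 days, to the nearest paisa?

Power = 9.2 A × 120 V = 1104 W = 1.104 kW
Runtime = 24 h × 49 = 1176 h
Energy = 1.104 kW × 1176 h = 1298.304 kWh
Tier 1 (0–685 kWh): 685 × ₹7.4 = ₹5069
Tier 2 (685–1035 kWh): 350 × ₹8.06 = ₹2821
Above 1035 kWh: 263.304 × ₹9.03 = ₹2377.63512
Bill = ₹10267.64

₹10267.64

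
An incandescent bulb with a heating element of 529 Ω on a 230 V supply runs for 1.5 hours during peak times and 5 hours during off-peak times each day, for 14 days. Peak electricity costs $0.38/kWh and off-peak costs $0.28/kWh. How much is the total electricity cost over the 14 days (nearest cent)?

Power = V²/R = 230²/529 = 100 W = 0.1 kW
Peak energy = 0.1 kW × 1.5 h × 14 = 2.1 kWh
Off-peak energy = 0.1 kW × 5 h × 14 = 7 kWh
Cost = 2.1 × $0.38 + 7 × $0.28 = $0.798 + $1.96 = $2.76

$2.76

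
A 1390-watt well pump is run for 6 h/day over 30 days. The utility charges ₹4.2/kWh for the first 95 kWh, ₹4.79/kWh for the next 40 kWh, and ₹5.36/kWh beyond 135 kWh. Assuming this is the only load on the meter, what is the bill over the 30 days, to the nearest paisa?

Runtime = 6 h/day × 30 days = 180 h
Energy = 1.39 kW × 180 h = 250.2 kWh
Tier 1 (0–95 kWh): 95 × ₹4.2 = ₹399
Tier 2 (95–135 kWh): 40 × ₹4.79 = ₹191.6
Above 135 kWh: 115.2 × ₹5.36 = ₹617.472
Bill = ₹1208.07

₹1208.07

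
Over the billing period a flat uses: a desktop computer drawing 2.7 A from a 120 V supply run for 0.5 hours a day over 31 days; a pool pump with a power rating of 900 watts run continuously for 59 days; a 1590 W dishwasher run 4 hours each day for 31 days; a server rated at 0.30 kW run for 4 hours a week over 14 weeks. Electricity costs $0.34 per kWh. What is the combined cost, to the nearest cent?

desktop computer: Power = 2.7 A × 120 V = 324 W = 0.324 kW
desktop computer: Runtime = 0.5 h/day × 31 days = 15.5 h
desktop computer: 0.324 kW × 15.5 h = 5.022 kWh
pool pump: Runtime = 24 h × 59 = 1416 h
pool pump: 0.9 kW × 1416 h = 1274.4 kWh
dishwasher: Runtime = 4 h/day × 31 days = 124 h
dishwasher: 1.59 kW × 124 h = 197.16 kWh
server: Runtime = 4 h/week × 14 weeks = 56 h
server: 0.3 kW × 56 h = 16.8 kWh
Total energy = 1493.382 kWh
Cost = 1493.382 × $0.34 = $507.75

$507.75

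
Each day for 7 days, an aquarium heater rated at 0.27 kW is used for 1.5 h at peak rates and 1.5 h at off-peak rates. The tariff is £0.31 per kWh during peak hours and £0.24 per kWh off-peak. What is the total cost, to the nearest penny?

£1.56

Peak energy = 0.27 kW × 1.5 h × 7 = 2.835 kWh
Off-peak energy = 0.27 kW × 1.5 h × 7 = 2.835 kWh
Cost = 2.835 × £0.31 + 2.835 × £0.24 = £0.87885 + £0.6804 = £1.56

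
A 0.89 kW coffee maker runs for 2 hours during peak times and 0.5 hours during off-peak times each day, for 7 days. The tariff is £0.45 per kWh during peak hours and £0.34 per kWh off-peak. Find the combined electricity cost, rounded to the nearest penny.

Peak energy = 0.89 kW × 2 h × 7 = 12.46 kWh
Off-peak energy = 0.89 kW × 0.5 h × 7 = 3.115 kWh
Cost = 12.46 × £0.45 + 3.115 × £0.34 = £5.607 + £1.0591 = £6.67

£6.67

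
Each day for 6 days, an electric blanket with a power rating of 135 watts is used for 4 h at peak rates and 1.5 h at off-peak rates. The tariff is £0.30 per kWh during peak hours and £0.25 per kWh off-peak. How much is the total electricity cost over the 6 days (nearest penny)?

£1.28

Peak energy = 0.135 kW × 4 h × 6 = 3.24 kWh
Off-peak energy = 0.135 kW × 1.5 h × 6 = 1.215 kWh
Cost = 3.24 × £0.30 + 1.215 × £0.25 = £0.972 + £0.30375 = £1.28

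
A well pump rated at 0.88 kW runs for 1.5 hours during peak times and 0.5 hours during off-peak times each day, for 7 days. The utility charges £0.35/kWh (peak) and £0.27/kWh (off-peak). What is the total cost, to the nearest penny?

£4.07

Peak energy = 0.88 kW × 1.5 h × 7 = 9.24 kWh
Off-peak energy = 0.88 kW × 0.5 h × 7 = 3.08 kWh
Cost = 9.24 × £0.35 + 3.08 × £0.27 = £3.234 + £0.8316 = £4.07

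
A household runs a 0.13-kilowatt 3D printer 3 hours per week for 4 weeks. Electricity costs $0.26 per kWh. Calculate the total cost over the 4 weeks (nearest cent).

Runtime = 3 h/week × 4 weeks = 12 h
Energy = 0.13 kW × 12 h = 1.56 kWh
Cost = 1.56 kWh × $0.26/kWh = $0.41

$0.41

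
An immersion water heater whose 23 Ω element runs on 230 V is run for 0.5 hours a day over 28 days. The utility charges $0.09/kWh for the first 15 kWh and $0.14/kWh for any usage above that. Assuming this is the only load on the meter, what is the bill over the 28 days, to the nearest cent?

$3.76

Power = V²/R = 230²/23 = 2300 W = 2.3 kW
Runtime = 0.5 h/day × 28 days = 14 h
Energy = 2.3 kW × 14 h = 32.2 kWh
Tier 1 (0–15 kWh): 15 × $0.09 = $1.35
Above 15 kWh: 17.2 × $0.14 = $2.408
Bill = $3.76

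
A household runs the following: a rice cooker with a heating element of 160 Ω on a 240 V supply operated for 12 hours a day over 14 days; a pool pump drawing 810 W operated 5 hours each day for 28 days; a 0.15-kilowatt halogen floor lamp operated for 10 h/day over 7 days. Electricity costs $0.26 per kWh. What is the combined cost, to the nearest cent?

$47.94

rice cooker: Power = V²/R = 240²/160 = 360 W = 0.36 kW
rice cooker: Runtime = 12 h/day × 14 days = 168 h
rice cooker: 0.36 kW × 168 h = 60.48 kWh
pool pump: Runtime = 5 h/day × 28 days = 140 h
pool pump: 0.81 kW × 140 h = 113.4 kWh
halogen floor lamp: Runtime = 10 h/day × 7 days = 70 h
halogen floor lamp: 0.15 kW × 70 h = 10.5 kWh
Total energy = 184.38 kWh
Cost = 184.38 × $0.26 = $47.94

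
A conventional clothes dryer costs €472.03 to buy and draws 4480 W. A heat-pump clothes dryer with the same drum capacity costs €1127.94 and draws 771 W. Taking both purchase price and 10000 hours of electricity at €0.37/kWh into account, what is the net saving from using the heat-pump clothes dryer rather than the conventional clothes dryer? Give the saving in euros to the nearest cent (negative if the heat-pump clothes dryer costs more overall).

€13067.39

conventional clothes dryer: €472.03 + (4480/1000) kW × 10000 h × €0.37 = €472.03 + €16576 = €17048.03
heat-pump clothes dryer: €1127.94 + (771/1000) kW × 10000 h × €0.37 = €1127.94 + €2852.7 = €3980.64
Saving = €17048.03 − €3980.64 = €13067.39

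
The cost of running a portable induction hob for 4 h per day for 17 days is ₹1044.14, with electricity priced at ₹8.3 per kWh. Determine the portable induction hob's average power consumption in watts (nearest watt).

1850 W

Energy = ₹1044.14 ÷ ₹8.3/kWh = 125.8 kWh
Runtime = 4 h/day × 17 days = 68 h
Power = 125.8 kWh ÷ 68 h = 1.85 kW = 1850 W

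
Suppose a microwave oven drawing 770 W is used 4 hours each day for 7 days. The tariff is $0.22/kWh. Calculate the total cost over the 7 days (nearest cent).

$4.74

Runtime = 4 h/day × 7 days = 28 h
Energy = 0.77 kW × 28 h = 21.56 kWh
Cost = 21.56 kWh × $0.22/kWh = $4.74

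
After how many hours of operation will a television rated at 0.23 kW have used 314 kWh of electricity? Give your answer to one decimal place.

Hours = 314 kWh ÷ 0.23 kW = 1365.2 h

1365.2 h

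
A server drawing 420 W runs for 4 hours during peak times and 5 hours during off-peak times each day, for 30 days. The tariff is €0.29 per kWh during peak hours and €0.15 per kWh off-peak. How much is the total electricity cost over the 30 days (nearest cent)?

€24.07

Peak energy = 0.42 kW × 4 h × 30 = 50.4 kWh
Off-peak energy = 0.42 kW × 5 h × 30 = 63 kWh
Cost = 50.4 × €0.29 + 63 × €0.15 = €14.616 + €9.45 = €24.07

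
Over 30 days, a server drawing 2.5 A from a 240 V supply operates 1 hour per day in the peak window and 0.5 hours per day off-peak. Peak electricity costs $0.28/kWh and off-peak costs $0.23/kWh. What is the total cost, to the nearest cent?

Power = 2.5 A × 240 V = 600 W = 0.6 kW
Peak energy = 0.6 kW × 1 h × 30 = 18 kWh
Off-peak energy = 0.6 kW × 0.5 h × 30 = 9 kWh
Cost = 18 × $0.28 + 9 × $0.23 = $5.04 + $2.07 = $7.11

$7.11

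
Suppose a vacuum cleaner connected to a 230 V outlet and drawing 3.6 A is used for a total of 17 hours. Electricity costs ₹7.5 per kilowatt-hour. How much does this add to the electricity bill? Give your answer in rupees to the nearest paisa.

₹105.57

Power = 3.6 A × 230 V = 828 W = 0.828 kW
Energy = 0.828 kW × 17 h = 14.076 kWh
Cost = 14.076 kWh × ₹7.5/kWh = ₹105.57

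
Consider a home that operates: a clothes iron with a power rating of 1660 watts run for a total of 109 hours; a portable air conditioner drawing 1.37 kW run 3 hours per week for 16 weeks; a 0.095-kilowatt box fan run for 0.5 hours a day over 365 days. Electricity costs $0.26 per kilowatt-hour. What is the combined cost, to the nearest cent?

$68.65

clothes iron: 1.66 kW × 109 h = 180.94 kWh
portable air conditioner: Runtime = 3 h/week × 16 weeks = 48 h
portable air conditioner: 1.37 kW × 48 h = 65.76 kWh
box fan: Runtime = 0.5 h/day × 365 days = 182.5 h
box fan: 0.095 kW × 182.5 h = 17.3375 kWh
Total energy = 264.0375 kWh
Cost = 264.0375 × $0.26 = $68.65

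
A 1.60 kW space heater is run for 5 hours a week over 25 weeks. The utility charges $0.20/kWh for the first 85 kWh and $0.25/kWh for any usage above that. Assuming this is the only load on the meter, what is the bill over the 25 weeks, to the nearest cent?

Runtime = 5 h/week × 25 weeks = 125 h
Energy = 1.6 kW × 125 h = 200 kWh
Tier 1 (0–85 kWh): 85 × $0.20 = $17
Above 85 kWh: 115 × $0.25 = $28.75
Bill = $45.75

$45.75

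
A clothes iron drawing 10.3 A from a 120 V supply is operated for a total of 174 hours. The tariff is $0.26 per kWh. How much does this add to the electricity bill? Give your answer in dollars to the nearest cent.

$55.92

Power = 10.3 A × 120 V = 1236 W = 1.236 kW
Energy = 1.236 kW × 174 h = 215.064 kWh
Cost = 215.064 kWh × $0.26/kWh = $55.92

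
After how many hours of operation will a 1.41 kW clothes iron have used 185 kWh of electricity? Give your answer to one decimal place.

131.2 h

Hours = 185 kWh ÷ 1.41 kW = 131.2 h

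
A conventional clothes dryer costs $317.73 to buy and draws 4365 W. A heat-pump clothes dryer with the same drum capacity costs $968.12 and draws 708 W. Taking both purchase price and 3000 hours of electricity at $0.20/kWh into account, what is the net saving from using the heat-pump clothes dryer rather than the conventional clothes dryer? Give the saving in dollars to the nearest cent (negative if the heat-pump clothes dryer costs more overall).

$1543.81

conventional clothes dryer: $317.73 + (4365/1000) kW × 3000 h × $0.20 = $317.73 + $2619 = $2936.73
heat-pump clothes dryer: $968.12 + (708/1000) kW × 3000 h × $0.20 = $968.12 + $424.8 = $1392.92
Saving = $2936.73 − $1392.92 = $1543.81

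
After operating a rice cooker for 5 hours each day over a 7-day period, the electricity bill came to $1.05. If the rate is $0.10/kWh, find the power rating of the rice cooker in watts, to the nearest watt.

300 W

Energy = $1.05 ÷ $0.10/kWh = 10.5 kWh
Runtime = 5 h/day × 7 days = 35 h
Power = 10.5 kWh ÷ 35 h = 0.3 kW = 300 W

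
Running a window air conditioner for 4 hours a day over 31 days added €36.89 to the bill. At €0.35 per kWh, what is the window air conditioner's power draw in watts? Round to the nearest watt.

850 W

Energy = €36.89 ÷ €0.35/kWh = 105.4 kWh
Runtime = 4 h/day × 31 days = 124 h
Power = 105.4 kWh ÷ 124 h = 0.85 kW = 850 W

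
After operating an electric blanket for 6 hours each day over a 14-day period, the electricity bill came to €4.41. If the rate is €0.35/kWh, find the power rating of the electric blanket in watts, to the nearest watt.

150 W

Energy = €4.41 ÷ €0.35/kWh = 12.6 kWh
Runtime = 6 h/day × 14 days = 84 h
Power = 12.6 kWh ÷ 84 h = 0.15 kW = 150 W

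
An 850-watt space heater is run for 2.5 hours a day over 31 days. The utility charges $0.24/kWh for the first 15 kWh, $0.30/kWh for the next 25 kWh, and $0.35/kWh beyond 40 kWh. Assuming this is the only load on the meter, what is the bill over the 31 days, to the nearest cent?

Runtime = 2.5 h/day × 31 days = 77.5 h
Energy = 0.85 kW × 77.5 h = 65.875 kWh
Tier 1 (0–15 kWh): 15 × $0.24 = $3.6
Tier 2 (15–40 kWh): 25 × $0.30 = $7.5
Above 40 kWh: 25.875 × $0.35 = $9.05625
Bill = $20.16

$20.16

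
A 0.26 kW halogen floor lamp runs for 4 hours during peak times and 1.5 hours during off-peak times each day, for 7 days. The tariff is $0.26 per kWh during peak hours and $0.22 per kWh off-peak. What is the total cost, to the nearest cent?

$2.49

Peak energy = 0.26 kW × 4 h × 7 = 7.28 kWh
Off-peak energy = 0.26 kW × 1.5 h × 7 = 2.73 kWh
Cost = 7.28 × $0.26 + 2.73 × $0.22 = $1.8928 + $0.6006 = $2.49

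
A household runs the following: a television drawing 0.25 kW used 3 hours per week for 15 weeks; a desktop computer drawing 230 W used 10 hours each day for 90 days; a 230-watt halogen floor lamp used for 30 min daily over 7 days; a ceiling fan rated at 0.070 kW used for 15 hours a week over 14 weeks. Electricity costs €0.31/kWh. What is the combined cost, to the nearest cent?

television: Runtime = 3 h/week × 15 weeks = 45 h
television: 0.25 kW × 45 h = 11.25 kWh
desktop computer: Runtime = 10 h/day × 90 days = 900 h
desktop computer: 0.23 kW × 900 h = 207 kWh
halogen floor lamp: Runtime = 30 min × 7 = 210 min = 3.5 h
halogen floor lamp: 0.23 kW × 3.5 h = 0.805 kWh
ceiling fan: Runtime = 15 h/week × 14 weeks = 210 h
ceiling fan: 0.07 kW × 210 h = 14.7 kWh
Total energy = 233.755 kWh
Cost = 233.755 × €0.31 = €72.46

€72.46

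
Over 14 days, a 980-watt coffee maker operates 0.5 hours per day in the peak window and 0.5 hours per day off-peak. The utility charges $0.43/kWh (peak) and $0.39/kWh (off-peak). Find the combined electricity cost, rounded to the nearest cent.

Peak energy = 0.98 kW × 0.5 h × 14 = 6.86 kWh
Off-peak energy = 0.98 kW × 0.5 h × 14 = 6.86 kWh
Cost = 6.86 × $0.43 + 6.86 × $0.39 = $2.9498 + $2.6754 = $5.63

$5.63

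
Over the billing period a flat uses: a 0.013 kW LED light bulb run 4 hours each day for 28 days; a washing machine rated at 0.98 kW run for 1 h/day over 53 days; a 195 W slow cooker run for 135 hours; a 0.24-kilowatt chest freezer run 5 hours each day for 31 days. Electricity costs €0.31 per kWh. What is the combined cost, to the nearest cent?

€36.25

LED light bulb: Runtime = 4 h/day × 28 days = 112 h
LED light bulb: 0.013 kW × 112 h = 1.456 kWh
washing machine: Runtime = 1 h/day × 53 days = 53 h
washing machine: 0.98 kW × 53 h = 51.94 kWh
slow cooker: 0.195 kW × 135 h = 26.325 kWh
chest freezer: Runtime = 5 h/day × 31 days = 155 h
chest freezer: 0.24 kW × 155 h = 37.2 kWh
Total energy = 116.921 kWh
Cost = 116.921 × €0.31 = €36.25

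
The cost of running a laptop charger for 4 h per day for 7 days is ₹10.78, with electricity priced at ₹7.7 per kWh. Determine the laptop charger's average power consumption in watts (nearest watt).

50 W

Energy = ₹10.78 ÷ ₹7.7/kWh = 1.4 kWh
Runtime = 4 h/day × 7 days = 28 h
Power = 1.4 kWh ÷ 28 h = 0.05 kW = 50 W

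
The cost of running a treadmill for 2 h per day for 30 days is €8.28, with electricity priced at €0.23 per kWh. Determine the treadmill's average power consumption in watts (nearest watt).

Energy = €8.28 ÷ €0.23/kWh = 36 kWh
Runtime = 2 h/day × 30 days = 60 h
Power = 36 kWh ÷ 60 h = 0.6 kW = 600 W

600 W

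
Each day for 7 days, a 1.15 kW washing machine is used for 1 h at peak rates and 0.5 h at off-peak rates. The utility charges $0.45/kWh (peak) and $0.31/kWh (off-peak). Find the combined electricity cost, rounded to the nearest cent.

$4.87

Peak energy = 1.15 kW × 1 h × 7 = 8.05 kWh
Off-peak energy = 1.15 kW × 0.5 h × 7 = 4.025 kWh
Cost = 8.05 × $0.45 + 4.025 × $0.31 = $3.6225 + $1.24775 = $4.87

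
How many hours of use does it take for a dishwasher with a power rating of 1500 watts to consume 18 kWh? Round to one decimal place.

12.0 h

Hours = 18 kWh ÷ 1.5 kW = 12.0 h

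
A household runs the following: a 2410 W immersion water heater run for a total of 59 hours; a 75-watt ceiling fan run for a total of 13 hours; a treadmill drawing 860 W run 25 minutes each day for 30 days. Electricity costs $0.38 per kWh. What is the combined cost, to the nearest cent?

$58.49

immersion water heater: 2.41 kW × 59 h = 142.19 kWh
ceiling fan: 0.075 kW × 13 h = 0.975 kWh
treadmill: Runtime = 25 min × 30 = 750 min = 12.5 h
treadmill: 0.86 kW × 12.5 h = 10.75 kWh
Total energy = 153.915 kWh
Cost = 153.915 × $0.38 = $58.49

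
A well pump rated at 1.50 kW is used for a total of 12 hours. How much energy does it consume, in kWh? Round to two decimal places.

Energy = 1.5 kW × 12 h = 18 kWh

18.00 kWh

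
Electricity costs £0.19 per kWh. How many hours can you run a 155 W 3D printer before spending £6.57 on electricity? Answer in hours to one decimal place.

223.1 h

Energy available = £6.57 ÷ £0.19/kWh = 34.5789 kWh
Hours = 34.5789 kWh ÷ 0.155 kW = 223.1 h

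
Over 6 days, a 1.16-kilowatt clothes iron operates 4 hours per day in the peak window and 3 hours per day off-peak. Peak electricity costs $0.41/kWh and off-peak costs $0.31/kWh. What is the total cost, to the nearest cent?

Peak energy = 1.16 kW × 4 h × 6 = 27.84 kWh
Off-peak energy = 1.16 kW × 3 h × 6 = 20.88 kWh
Cost = 27.84 × $0.41 + 20.88 × $0.31 = $11.4144 + $6.4728 = $17.89

$17.89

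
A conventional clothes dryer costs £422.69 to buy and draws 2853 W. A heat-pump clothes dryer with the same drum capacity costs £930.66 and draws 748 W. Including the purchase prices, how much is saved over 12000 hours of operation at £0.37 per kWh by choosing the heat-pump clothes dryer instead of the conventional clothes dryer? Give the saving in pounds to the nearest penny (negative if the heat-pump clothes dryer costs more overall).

conventional clothes dryer: £422.69 + (2853/1000) kW × 12000 h × £0.37 = £422.69 + £12667.32 = £13090.01
heat-pump clothes dryer: £930.66 + (748/1000) kW × 12000 h × £0.37 = £930.66 + £3321.12 = £4251.78
Saving = £13090.01 − £4251.78 = £8838.23

£8838.23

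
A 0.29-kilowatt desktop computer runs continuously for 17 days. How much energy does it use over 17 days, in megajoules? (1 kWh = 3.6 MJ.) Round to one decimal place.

Runtime = 24 h × 17 = 408 h
Energy = 0.29 kW × 408 h = 118.32 kWh
= 118.32 × 3.6 MJ = 426.0 MJ

426.0 MJ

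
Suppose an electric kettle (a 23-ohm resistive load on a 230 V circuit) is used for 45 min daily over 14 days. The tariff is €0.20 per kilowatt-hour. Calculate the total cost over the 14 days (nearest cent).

€4.83

Power = V²/R = 230²/23 = 2300 W = 2.3 kW
Runtime = 45 min × 14 = 630 min = 10.5 h
Energy = 2.3 kW × 10.5 h = 24.15 kWh
Cost = 24.15 kWh × €0.20/kWh = €4.83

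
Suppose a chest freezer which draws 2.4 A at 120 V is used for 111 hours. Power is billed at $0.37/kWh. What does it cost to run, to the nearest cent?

$11.83

Power = 2.4 A × 120 V = 288 W = 0.288 kW
Energy = 0.288 kW × 111 h = 31.968 kWh
Cost = 31.968 kWh × $0.37/kWh = $11.83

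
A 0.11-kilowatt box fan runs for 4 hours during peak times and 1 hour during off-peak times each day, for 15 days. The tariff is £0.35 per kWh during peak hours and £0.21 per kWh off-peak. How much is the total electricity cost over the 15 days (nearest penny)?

Peak energy = 0.11 kW × 4 h × 15 = 6.6 kWh
Off-peak energy = 0.11 kW × 1 h × 15 = 1.65 kWh
Cost = 6.6 × £0.35 + 1.65 × £0.21 = £2.31 + £0.3465 = £2.66

£2.66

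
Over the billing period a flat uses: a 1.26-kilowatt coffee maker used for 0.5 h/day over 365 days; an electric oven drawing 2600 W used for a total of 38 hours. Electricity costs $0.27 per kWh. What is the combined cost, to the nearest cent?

$88.76

coffee maker: Runtime = 0.5 h/day × 365 days = 182.5 h
coffee maker: 1.26 kW × 182.5 h = 229.95 kWh
electric oven: 2.6 kW × 38 h = 98.8 kWh
Total energy = 328.75 kWh
Cost = 328.75 × $0.27 = $88.76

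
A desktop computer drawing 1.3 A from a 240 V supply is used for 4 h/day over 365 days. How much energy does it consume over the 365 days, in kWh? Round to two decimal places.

455.52 kWh

Power = 1.3 A × 240 V = 312 W = 0.312 kW
Runtime = 4 h/day × 365 days = 1460 h
Energy = 0.312 kW × 1460 h = 455.52 kWh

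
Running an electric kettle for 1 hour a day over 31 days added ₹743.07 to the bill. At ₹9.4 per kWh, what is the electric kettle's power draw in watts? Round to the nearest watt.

Energy = ₹743.07 ÷ ₹9.4/kWh = 79.05 kWh
Runtime = 1 h/day × 31 days = 31 h
Power = 79.05 kWh ÷ 31 h = 2.55 kW = 2550 W

2550 W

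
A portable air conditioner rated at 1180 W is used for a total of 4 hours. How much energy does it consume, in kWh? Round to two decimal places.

Energy = 1.18 kW × 4 h = 4.72 kWh

4.72 kWh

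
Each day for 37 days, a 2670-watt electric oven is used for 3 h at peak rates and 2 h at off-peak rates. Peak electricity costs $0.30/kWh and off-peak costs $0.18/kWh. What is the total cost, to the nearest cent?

Peak energy = 2.67 kW × 3 h × 37 = 296.37 kWh
Off-peak energy = 2.67 kW × 2 h × 37 = 197.58 kWh
Cost = 296.37 × $0.30 + 197.58 × $0.18 = $88.911 + $35.5644 = $124.48

$124.48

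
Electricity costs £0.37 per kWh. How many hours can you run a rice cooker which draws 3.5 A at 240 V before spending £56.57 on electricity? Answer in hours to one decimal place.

182.0 h

Power = 3.5 A × 240 V = 840 W = 0.84 kW
Energy available = £56.57 ÷ £0.37/kWh = 152.8919 kWh
Hours = 152.8919 kWh ÷ 0.84 kW = 182.0 h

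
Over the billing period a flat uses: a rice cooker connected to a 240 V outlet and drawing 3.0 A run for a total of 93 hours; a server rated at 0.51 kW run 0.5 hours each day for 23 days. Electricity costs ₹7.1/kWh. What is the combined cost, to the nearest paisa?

rice cooker: Power = 3.0 A × 240 V = 720 W = 0.72 kW
rice cooker: 0.72 kW × 93 h = 66.96 kWh
server: Runtime = 0.5 h/day × 23 days = 11.5 h
server: 0.51 kW × 11.5 h = 5.865 kWh
Total energy = 72.825 kWh
Cost = 72.825 × ₹7.1 = ₹517.06

₹517.06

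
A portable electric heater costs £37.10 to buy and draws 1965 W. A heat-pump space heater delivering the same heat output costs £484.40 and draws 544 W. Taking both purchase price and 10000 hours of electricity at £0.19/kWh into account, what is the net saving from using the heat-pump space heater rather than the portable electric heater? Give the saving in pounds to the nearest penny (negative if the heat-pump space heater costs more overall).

£2252.60

portable electric heater: £37.10 + (1965/1000) kW × 10000 h × £0.19 = £37.10 + £3733.5 = £3770.6
heat-pump space heater: £484.40 + (544/1000) kW × 10000 h × £0.19 = £484.40 + £1033.6 = £1518
Saving = £3770.6 − £1518 = £2252.6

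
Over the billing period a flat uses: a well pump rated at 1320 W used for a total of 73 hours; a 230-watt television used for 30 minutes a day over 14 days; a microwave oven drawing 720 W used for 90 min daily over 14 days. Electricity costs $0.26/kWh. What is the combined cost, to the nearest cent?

$29.40

well pump: 1.32 kW × 73 h = 96.36 kWh
television: Runtime = 30 min × 14 = 420 min = 7 h
television: 0.23 kW × 7 h = 1.61 kWh
microwave oven: Runtime = 90 min × 14 = 1260 min = 21 h
microwave oven: 0.72 kW × 21 h = 15.12 kWh
Total energy = 113.09 kWh
Cost = 113.09 × $0.26 = $29.40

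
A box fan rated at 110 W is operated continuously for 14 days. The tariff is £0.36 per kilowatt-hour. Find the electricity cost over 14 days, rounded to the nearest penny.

£13.31

Runtime = 24 h × 14 = 336 h
Energy = 0.11 kW × 336 h = 36.96 kWh
Cost = 36.96 kWh × £0.36/kWh = £13.31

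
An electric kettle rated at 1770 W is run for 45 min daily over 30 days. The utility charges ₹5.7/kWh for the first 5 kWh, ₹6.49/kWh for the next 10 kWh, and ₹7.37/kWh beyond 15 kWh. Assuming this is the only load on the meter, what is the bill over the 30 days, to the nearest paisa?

₹276.36

Runtime = 45 min × 30 = 1350 min = 22.5 h
Energy = 1.77 kW × 22.5 h = 39.825 kWh
Tier 1 (0–5 kWh): 5 × ₹5.7 = ₹28.5
Tier 2 (5–15 kWh): 10 × ₹6.49 = ₹64.9
Above 15 kWh: 24.825 × ₹7.37 = ₹182.96025
Bill = ₹276.36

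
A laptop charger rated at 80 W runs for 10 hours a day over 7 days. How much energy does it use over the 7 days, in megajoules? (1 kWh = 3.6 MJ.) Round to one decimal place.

20.2 MJ

Runtime = 10 h/day × 7 days = 70 h
Energy = 0.08 kW × 70 h = 5.6 kWh
= 5.6 × 3.6 MJ = 20.2 MJ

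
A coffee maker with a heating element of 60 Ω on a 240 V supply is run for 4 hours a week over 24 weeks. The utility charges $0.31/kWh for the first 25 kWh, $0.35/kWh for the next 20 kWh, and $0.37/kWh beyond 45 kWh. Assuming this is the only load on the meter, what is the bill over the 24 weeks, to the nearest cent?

$32.20

Power = V²/R = 240²/60 = 960 W = 0.96 kW
Runtime = 4 h/week × 24 weeks = 96 h
Energy = 0.96 kW × 96 h = 92.16 kWh
Tier 1 (0–25 kWh): 25 × $0.31 = $7.75
Tier 2 (25–45 kWh): 20 × $0.35 = $7
Above 45 kWh: 47.16 × $0.37 = $17.4492
Bill = $32.20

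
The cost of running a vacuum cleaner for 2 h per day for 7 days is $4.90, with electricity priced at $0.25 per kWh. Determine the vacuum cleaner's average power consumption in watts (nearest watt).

Energy = $4.90 ÷ $0.25/kWh = 19.6 kWh
Runtime = 2 h/day × 7 days = 14 h
Power = 19.6 kWh ÷ 14 h = 1.4 kW = 1400 W

1400 W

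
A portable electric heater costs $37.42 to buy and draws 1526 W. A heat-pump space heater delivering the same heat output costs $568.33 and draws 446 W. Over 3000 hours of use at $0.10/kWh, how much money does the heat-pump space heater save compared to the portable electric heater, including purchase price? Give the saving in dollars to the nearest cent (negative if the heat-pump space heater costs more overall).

portable electric heater: $37.42 + (1526/1000) kW × 3000 h × $0.10 = $37.42 + $457.8 = $495.22
heat-pump space heater: $568.33 + (446/1000) kW × 3000 h × $0.10 = $568.33 + $133.8 = $702.13
Saving = $495.22 − $702.13 = −$206.91

-$206.91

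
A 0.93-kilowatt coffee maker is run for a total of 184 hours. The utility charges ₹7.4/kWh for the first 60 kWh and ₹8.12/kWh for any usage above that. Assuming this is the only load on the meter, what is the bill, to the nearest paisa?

Energy = 0.93 kW × 184 h = 171.12 kWh
Tier 1 (0–60 kWh): 60 × ₹7.4 = ₹444
Above 60 kWh: 111.12 × ₹8.12 = ₹902.2944
Bill = ₹1346.29

₹1346.29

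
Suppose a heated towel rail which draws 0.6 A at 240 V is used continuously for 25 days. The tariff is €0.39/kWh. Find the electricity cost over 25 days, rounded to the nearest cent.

€33.70

Power = 0.6 A × 240 V = 144 W = 0.144 kW
Runtime = 24 h × 25 = 600 h
Energy = 0.144 kW × 600 h = 86.4 kWh
Cost = 86.4 kWh × €0.39/kWh = €33.70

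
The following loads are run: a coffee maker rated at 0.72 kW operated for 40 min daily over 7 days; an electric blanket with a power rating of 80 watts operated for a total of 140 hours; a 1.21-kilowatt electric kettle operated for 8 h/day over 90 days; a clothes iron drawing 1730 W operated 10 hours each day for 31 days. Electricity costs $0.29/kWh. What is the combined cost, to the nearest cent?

$412.40

coffee maker: Runtime = 40 min × 7 = 280 min = 4.666666… h
coffee maker: 0.72 kW × 4.666666… h = 3.36 kWh
electric blanket: 0.08 kW × 140 h = 11.2 kWh
electric kettle: Runtime = 8 h/day × 90 days = 720 h
electric kettle: 1.21 kW × 720 h = 871.2 kWh
clothes iron: Runtime = 10 h/day × 31 days = 310 h
clothes iron: 1.73 kW × 310 h = 536.3 kWh
Total energy = 1422.06 kWh
Cost = 1422.06 × $0.29 = $412.40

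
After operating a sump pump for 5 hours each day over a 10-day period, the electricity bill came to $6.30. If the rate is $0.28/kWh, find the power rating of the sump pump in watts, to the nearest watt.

450 W

Energy = $6.30 ÷ $0.28/kWh = 22.5 kWh
Runtime = 5 h/day × 10 days = 50 h
Power = 22.5 kWh ÷ 50 h = 0.45 kW = 450 W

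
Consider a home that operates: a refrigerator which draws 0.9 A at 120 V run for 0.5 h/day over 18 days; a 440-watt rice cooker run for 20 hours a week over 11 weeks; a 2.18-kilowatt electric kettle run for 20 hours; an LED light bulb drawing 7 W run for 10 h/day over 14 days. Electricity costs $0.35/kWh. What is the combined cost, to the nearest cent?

$49.82

refrigerator: Power = 0.9 A × 120 V = 108 W = 0.108 kW
refrigerator: Runtime = 0.5 h/day × 18 days = 9 h
refrigerator: 0.108 kW × 9 h = 0.972 kWh
rice cooker: Runtime = 20 h/week × 11 weeks = 220 h
rice cooker: 0.44 kW × 220 h = 96.8 kWh
electric kettle: 2.18 kW × 20 h = 43.6 kWh
LED light bulb: Runtime = 10 h/day × 14 days = 140 h
LED light bulb: 0.007 kW × 140 h = 0.98 kWh
Total energy = 142.352 kWh
Cost = 142.352 × $0.35 = $49.82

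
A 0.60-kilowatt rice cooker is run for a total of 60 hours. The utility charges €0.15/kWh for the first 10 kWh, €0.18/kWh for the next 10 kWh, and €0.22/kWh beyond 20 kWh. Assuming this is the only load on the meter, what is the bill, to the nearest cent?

Energy = 0.6 kW × 60 h = 36 kWh
Tier 1 (0–10 kWh): 10 × €0.15 = €1.5
Tier 2 (10–20 kWh): 10 × €0.18 = €1.8
Above 20 kWh: 16 × €0.22 = €3.52
Bill = €6.82

€6.82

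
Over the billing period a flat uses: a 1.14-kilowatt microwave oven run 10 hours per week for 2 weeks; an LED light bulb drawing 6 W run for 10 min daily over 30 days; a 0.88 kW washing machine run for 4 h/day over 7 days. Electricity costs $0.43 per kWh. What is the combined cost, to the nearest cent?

$20.41

microwave oven: Runtime = 10 h/week × 2 weeks = 20 h
microwave oven: 1.14 kW × 20 h = 22.8 kWh
LED light bulb: Runtime = 10 min × 30 = 300 min = 5 h
LED light bulb: 0.006 kW × 5 h = 0.03 kWh
washing machine: Runtime = 4 h/day × 7 days = 28 h
washing machine: 0.88 kW × 28 h = 24.64 kWh
Total energy = 47.47 kWh
Cost = 47.47 × $0.43 = $20.41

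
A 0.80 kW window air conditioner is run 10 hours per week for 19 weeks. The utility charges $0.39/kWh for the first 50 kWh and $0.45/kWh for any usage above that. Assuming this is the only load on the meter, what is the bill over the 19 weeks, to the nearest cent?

$65.40

Runtime = 10 h/week × 19 weeks = 190 h
Energy = 0.8 kW × 190 h = 152 kWh
Tier 1 (0–50 kWh): 50 × $0.39 = $19.5
Above 50 kWh: 102 × $0.45 = $45.9
Bill = $65.40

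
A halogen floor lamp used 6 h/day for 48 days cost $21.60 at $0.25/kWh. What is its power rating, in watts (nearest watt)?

300 W

Energy = $21.60 ÷ $0.25/kWh = 86.4 kWh
Runtime = 6 h/day × 48 days = 288 h
Power = 86.4 kWh ÷ 288 h = 0.3 kW = 300 W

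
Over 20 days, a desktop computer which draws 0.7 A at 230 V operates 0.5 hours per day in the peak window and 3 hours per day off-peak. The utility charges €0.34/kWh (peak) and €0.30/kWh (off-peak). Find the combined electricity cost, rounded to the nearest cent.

Power = 0.7 A × 230 V = 161 W = 0.161 kW
Peak energy = 0.161 kW × 0.5 h × 20 = 1.61 kWh
Off-peak energy = 0.161 kW × 3 h × 20 = 9.66 kWh
Cost = 1.61 × €0.34 + 9.66 × €0.30 = €0.5474 + €2.898 = €3.45

€3.45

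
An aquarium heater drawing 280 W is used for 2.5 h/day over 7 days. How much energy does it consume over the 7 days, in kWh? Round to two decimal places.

4.90 kWh

Runtime = 2.5 h/day × 7 days = 17.5 h
Energy = 0.28 kW × 17.5 h = 4.9 kWh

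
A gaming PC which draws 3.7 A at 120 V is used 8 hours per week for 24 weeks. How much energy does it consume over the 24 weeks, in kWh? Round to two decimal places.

85.25 kWh

Power = 3.7 A × 120 V = 444 W = 0.444 kW
Runtime = 8 h/week × 24 weeks = 192 h
Energy = 0.444 kW × 192 h = 85.248 kWh ≈ 85.25 kWh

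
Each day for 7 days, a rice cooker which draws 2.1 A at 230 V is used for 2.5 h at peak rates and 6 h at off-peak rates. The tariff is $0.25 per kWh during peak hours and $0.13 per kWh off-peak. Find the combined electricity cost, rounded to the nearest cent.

Power = 2.1 A × 230 V = 483 W = 0.483 kW
Peak energy = 0.483 kW × 2.5 h × 7 = 8.4525 kWh
Off-peak energy = 0.483 kW × 6 h × 7 = 20.286 kWh
Cost = 8.4525 × $0.25 + 20.286 × $0.13 = $2.113125 + $2.63718 = $4.75

$4.75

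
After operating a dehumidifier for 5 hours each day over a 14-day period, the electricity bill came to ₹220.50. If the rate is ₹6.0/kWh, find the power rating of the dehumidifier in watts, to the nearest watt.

525 W

Energy = ₹220.50 ÷ ₹6.0/kWh = 36.75 kWh
Runtime = 5 h/day × 14 days = 70 h
Power = 36.75 kWh ÷ 70 h = 0.525 kW = 525 W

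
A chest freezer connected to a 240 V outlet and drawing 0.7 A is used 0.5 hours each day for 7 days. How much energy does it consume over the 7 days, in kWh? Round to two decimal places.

0.59 kWh

Power = 0.7 A × 240 V = 168 W = 0.168 kW
Runtime = 0.5 h/day × 7 days = 3.5 h
Energy = 0.168 kW × 3.5 h = 0.588 kWh ≈ 0.59 kWh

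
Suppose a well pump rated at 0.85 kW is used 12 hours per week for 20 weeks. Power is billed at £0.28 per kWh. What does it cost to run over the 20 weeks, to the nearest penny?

£57.12

Runtime = 12 h/week × 20 weeks = 240 h
Energy = 0.85 kW × 240 h = 204 kWh
Cost = 204 kWh × £0.28/kWh = £57.12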